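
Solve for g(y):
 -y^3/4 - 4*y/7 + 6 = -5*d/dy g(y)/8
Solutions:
 g(y) = C1 + y^4/10 + 16*y^2/35 - 48*y/5


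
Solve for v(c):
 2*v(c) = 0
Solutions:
 v(c) = 0


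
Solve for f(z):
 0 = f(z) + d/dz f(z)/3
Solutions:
 f(z) = C1*exp(-3*z)


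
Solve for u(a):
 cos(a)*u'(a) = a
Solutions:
 u(a) = C1 + Integral(a/cos(a), a)


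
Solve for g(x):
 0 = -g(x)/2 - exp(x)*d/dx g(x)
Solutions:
 g(x) = C1*exp(exp(-x)/2)


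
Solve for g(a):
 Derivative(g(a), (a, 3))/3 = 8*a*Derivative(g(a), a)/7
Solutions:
 g(a) = C1 + Integral(C2*airyai(2*3^(1/3)*7^(2/3)*a/7) + C3*airybi(2*3^(1/3)*7^(2/3)*a/7), a)


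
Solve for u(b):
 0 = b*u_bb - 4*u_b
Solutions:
 u(b) = C1 + C2*b^5


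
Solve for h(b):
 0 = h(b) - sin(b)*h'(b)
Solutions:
 h(b) = C1*sqrt(cos(b) - 1)/sqrt(cos(b) + 1)


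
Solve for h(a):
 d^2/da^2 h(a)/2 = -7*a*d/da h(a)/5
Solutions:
 h(a) = C1 + C2*erf(sqrt(35)*a/5)


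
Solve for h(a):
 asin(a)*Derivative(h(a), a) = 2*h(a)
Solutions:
 h(a) = C1*exp(2*Integral(1/asin(a), a))


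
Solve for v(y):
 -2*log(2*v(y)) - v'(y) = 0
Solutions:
 Integral(1/(log(_y) + log(2)), (_y, v(y)))/2 = C1 - y


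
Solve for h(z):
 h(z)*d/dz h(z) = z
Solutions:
 h(z) = -sqrt(C1 + z^2)
 h(z) = sqrt(C1 + z^2)


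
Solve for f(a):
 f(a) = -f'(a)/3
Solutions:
 f(a) = C1*exp(-3*a)


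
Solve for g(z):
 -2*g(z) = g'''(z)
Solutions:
 g(z) = C3*exp(-2^(1/3)*z) + (C1*sin(2^(1/3)*sqrt(3)*z/2) + C2*cos(2^(1/3)*sqrt(3)*z/2))*exp(2^(1/3)*z/2)


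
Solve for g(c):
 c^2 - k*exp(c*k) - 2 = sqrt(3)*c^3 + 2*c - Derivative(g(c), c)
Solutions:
 g(c) = C1 + sqrt(3)*c^4/4 - c^3/3 + c^2 + 2*c + exp(c*k)


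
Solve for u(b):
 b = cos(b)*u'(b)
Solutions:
 u(b) = C1 + Integral(b/cos(b), b)


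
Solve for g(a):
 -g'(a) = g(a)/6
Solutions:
 g(a) = C1*exp(-a/6)


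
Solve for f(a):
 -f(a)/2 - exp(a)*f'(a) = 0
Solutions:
 f(a) = C1*exp(exp(-a)/2)


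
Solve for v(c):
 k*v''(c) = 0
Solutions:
 v(c) = C1 + C2*c


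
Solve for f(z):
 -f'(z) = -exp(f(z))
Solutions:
 f(z) = log(-1/(C1 + z))


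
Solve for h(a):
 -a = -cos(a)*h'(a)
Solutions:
 h(a) = C1 + Integral(a/cos(a), a)


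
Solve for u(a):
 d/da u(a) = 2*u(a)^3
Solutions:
 u(a) = -sqrt(2)*sqrt(-1/(C1 + 2*a))/2
 u(a) = sqrt(2)*sqrt(-1/(C1 + 2*a))/2


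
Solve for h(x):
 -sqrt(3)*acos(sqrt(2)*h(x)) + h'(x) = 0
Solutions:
 Integral(1/acos(sqrt(2)*_y), (_y, h(x))) = C1 + sqrt(3)*x


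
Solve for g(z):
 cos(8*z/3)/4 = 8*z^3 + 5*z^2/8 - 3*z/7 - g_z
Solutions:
 g(z) = C1 + 2*z^4 + 5*z^3/24 - 3*z^2/14 - 3*sin(8*z/3)/32


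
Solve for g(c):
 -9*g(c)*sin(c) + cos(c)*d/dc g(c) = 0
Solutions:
 g(c) = C1/cos(c)^9


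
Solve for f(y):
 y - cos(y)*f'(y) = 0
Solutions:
 f(y) = C1 + Integral(y/cos(y), y)


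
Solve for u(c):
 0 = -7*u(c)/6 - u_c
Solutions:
 u(c) = C1*exp(-7*c/6)


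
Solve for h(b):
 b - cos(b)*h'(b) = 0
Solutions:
 h(b) = C1 + Integral(b/cos(b), b)


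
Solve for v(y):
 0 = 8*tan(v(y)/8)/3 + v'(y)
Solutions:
 v(y) = -8*asin(C1*exp(-y/3)) + 8*pi
 v(y) = 8*asin(C1*exp(-y/3))


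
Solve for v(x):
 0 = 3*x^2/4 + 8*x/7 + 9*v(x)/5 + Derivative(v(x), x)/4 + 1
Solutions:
 v(x) = C1*exp(-36*x/5) - 5*x^2/12 - 785*x/1512 - 26315/54432


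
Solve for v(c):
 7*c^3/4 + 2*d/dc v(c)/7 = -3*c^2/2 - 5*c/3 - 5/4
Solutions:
 v(c) = C1 - 49*c^4/32 - 7*c^3/4 - 35*c^2/12 - 35*c/8


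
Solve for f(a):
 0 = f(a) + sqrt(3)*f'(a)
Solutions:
 f(a) = C1*exp(-sqrt(3)*a/3)


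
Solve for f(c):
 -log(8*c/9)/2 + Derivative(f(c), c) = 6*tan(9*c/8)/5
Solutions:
 f(c) = C1 + c*log(c)/2 - c*log(3) - c/2 + 3*c*log(2)/2 - 16*log(cos(9*c/8))/15


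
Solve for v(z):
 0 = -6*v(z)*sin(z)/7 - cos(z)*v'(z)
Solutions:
 v(z) = C1*cos(z)^(6/7)


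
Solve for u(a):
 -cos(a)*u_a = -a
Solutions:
 u(a) = C1 + Integral(a/cos(a), a)


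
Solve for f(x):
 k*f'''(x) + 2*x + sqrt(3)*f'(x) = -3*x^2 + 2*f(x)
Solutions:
 f(x) = C1*exp(x*(-3^(2/3)*(sqrt((9 + sqrt(3)/k)/k^2) - 3/k)^(1/3) + 3^(5/6)/(k*(sqrt((9 + sqrt(3)/k)/k^2) - 3/k)^(1/3)))/3) + C2*exp(x*(3^(2/3)*(sqrt((9 + sqrt(3)/k)/k^2) - 3/k)^(1/3)/6 - 3^(1/6)*I*(sqrt((9 + sqrt(3)/k)/k^2) - 3/k)^(1/3)/2 + 2*sqrt(3)/(k*(-3^(2/3) + 3*3^(1/6)*I)*(sqrt((9 + sqrt(3)/k)/k^2) - 3/k)^(1/3)))) + C3*exp(x*(3^(2/3)*(sqrt((9 + sqrt(3)/k)/k^2) - 3/k)^(1/3)/6 + 3^(1/6)*I*(sqrt((9 + sqrt(3)/k)/k^2) - 3/k)^(1/3)/2 - 2*sqrt(3)/(k*(3^(2/3) + 3*3^(1/6)*I)*(sqrt((9 + sqrt(3)/k)/k^2) - 3/k)^(1/3)))) + 3*x^2/2 + x + 3*sqrt(3)*x/2 + sqrt(3)/2 + 9/4


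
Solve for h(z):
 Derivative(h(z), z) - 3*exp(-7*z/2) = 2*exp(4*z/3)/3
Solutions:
 h(z) = C1 + exp(4*z/3)/2 - 6*exp(-7*z/2)/7


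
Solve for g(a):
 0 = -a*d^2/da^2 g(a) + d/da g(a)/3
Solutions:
 g(a) = C1 + C2*a^(4/3)


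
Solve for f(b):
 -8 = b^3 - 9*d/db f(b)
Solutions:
 f(b) = C1 + b^4/36 + 8*b/9


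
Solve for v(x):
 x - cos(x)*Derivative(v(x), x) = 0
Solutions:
 v(x) = C1 + Integral(x/cos(x), x)


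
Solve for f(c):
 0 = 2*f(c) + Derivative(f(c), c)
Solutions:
 f(c) = C1*exp(-2*c)


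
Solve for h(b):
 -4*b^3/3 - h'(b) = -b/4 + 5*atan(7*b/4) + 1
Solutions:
 h(b) = C1 - b^4/3 + b^2/8 - 5*b*atan(7*b/4) - b + 10*log(49*b^2 + 16)/7


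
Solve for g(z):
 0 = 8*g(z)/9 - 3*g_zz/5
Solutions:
 g(z) = C1*exp(-2*sqrt(30)*z/9) + C2*exp(2*sqrt(30)*z/9)


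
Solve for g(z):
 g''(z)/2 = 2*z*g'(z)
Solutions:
 g(z) = C1 + C2*erfi(sqrt(2)*z)


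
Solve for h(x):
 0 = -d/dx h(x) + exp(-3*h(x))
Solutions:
 h(x) = log(C1 + 3*x)/3
 h(x) = log((-3^(1/3) - 3^(5/6)*I)*(C1 + x)^(1/3)/2)
 h(x) = log((-3^(1/3) + 3^(5/6)*I)*(C1 + x)^(1/3)/2)


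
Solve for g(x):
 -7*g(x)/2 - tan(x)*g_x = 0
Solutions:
 g(x) = C1/sin(x)^(7/2)


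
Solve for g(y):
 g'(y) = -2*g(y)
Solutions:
 g(y) = C1*exp(-2*y)


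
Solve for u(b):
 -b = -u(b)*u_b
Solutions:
 u(b) = -sqrt(C1 + b^2)
 u(b) = sqrt(C1 + b^2)


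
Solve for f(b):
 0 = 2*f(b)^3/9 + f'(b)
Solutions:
 f(b) = -3*sqrt(2)*sqrt(-1/(C1 - 2*b))/2
 f(b) = 3*sqrt(2)*sqrt(-1/(C1 - 2*b))/2


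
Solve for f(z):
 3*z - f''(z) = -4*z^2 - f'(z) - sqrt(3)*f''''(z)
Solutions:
 f(z) = C1 + C2*exp(z*(2*6^(1/3)/(sqrt(81 - 4*sqrt(3)) + 9)^(1/3) + 2^(2/3)*3^(1/6)*(sqrt(81 - 4*sqrt(3)) + 9)^(1/3))/12)*sin(z*(-6^(2/3)*(sqrt(81 - 4*sqrt(3)) + 9)^(1/3) + 2*2^(1/3)*3^(5/6)/(sqrt(81 - 4*sqrt(3)) + 9)^(1/3))/12) + C3*exp(z*(2*6^(1/3)/(sqrt(81 - 4*sqrt(3)) + 9)^(1/3) + 2^(2/3)*3^(1/6)*(sqrt(81 - 4*sqrt(3)) + 9)^(1/3))/12)*cos(z*(-6^(2/3)*(sqrt(81 - 4*sqrt(3)) + 9)^(1/3) + 2*2^(1/3)*3^(5/6)/(sqrt(81 - 4*sqrt(3)) + 9)^(1/3))/12) + C4*exp(-z*(2*6^(1/3)/(sqrt(81 - 4*sqrt(3)) + 9)^(1/3) + 2^(2/3)*3^(1/6)*(sqrt(81 - 4*sqrt(3)) + 9)^(1/3))/6) - 4*z^3/3 - 11*z^2/2 - 11*z


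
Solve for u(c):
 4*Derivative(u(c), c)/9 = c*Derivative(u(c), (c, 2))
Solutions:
 u(c) = C1 + C2*c^(13/9)


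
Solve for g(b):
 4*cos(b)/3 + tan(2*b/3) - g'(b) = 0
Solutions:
 g(b) = C1 - 3*log(cos(2*b/3))/2 + 4*sin(b)/3


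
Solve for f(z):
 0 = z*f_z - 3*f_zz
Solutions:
 f(z) = C1 + C2*erfi(sqrt(6)*z/6)


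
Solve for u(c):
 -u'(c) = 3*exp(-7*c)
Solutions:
 u(c) = C1 + 3*exp(-7*c)/7


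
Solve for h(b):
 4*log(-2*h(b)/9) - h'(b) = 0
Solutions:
 -Integral(1/(log(-_y) - 2*log(3) + log(2)), (_y, h(b)))/4 = C1 - b


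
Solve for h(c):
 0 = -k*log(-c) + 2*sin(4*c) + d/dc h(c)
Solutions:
 h(c) = C1 + c*k*(log(-c) - 1) + cos(4*c)/2


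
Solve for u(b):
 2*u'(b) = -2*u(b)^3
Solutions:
 u(b) = -sqrt(2)*sqrt(-1/(C1 - b))/2
 u(b) = sqrt(2)*sqrt(-1/(C1 - b))/2


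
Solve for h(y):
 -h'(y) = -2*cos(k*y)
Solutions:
 h(y) = C1 + 2*sin(k*y)/k


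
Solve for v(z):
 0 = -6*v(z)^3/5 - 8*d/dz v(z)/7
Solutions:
 v(z) = -sqrt(10)*sqrt(-1/(C1 - 21*z))
 v(z) = sqrt(10)*sqrt(-1/(C1 - 21*z))


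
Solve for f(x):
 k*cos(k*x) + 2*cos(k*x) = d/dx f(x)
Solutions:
 f(x) = C1 + sin(k*x) + 2*sin(k*x)/k


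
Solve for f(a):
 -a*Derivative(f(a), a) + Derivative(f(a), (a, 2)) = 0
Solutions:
 f(a) = C1 + C2*erfi(sqrt(2)*a/2)


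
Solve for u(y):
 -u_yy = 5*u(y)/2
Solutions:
 u(y) = C1*sin(sqrt(10)*y/2) + C2*cos(sqrt(10)*y/2)


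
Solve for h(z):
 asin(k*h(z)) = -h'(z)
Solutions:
 Integral(1/asin(_y*k), (_y, h(z))) = C1 - z


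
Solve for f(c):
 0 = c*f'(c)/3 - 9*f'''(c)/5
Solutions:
 f(c) = C1 + Integral(C2*airyai(5^(1/3)*c/3) + C3*airybi(5^(1/3)*c/3), c)


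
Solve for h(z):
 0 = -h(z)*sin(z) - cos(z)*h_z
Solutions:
 h(z) = C1*cos(z)


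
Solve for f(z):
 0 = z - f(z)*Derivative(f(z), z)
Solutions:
 f(z) = -sqrt(C1 + z^2)
 f(z) = sqrt(C1 + z^2)


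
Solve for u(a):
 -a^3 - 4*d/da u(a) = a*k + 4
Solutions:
 u(a) = C1 - a^4/16 - a^2*k/8 - a


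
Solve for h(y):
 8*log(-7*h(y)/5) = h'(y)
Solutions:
 -Integral(1/(log(-_y) - log(5) + log(7)), (_y, h(y)))/8 = C1 - y


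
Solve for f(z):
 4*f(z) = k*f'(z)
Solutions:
 f(z) = C1*exp(4*z/k)


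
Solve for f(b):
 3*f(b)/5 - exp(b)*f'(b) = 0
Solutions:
 f(b) = C1*exp(-3*exp(-b)/5)


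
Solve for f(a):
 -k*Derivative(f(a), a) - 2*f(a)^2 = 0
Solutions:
 f(a) = k/(C1*k + 2*a)


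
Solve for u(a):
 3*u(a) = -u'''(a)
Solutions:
 u(a) = C3*exp(-3^(1/3)*a) + (C1*sin(3^(5/6)*a/2) + C2*cos(3^(5/6)*a/2))*exp(3^(1/3)*a/2)


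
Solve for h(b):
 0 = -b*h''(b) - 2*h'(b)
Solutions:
 h(b) = C1 + C2/b


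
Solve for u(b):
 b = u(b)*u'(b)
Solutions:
 u(b) = -sqrt(C1 + b^2)
 u(b) = sqrt(C1 + b^2)


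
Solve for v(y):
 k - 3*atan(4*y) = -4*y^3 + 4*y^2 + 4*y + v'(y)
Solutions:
 v(y) = C1 + k*y + y^4 - 4*y^3/3 - 2*y^2 - 3*y*atan(4*y) + 3*log(16*y^2 + 1)/8


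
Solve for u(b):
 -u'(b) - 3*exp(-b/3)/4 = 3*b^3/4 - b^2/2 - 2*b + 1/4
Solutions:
 u(b) = C1 - 3*b^4/16 + b^3/6 + b^2 - b/4 + 9*exp(-b/3)/4


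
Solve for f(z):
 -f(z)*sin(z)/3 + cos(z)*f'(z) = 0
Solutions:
 f(z) = C1/cos(z)^(1/3)


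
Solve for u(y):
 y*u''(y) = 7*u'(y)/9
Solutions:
 u(y) = C1 + C2*y^(16/9)


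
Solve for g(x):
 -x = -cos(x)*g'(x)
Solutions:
 g(x) = C1 + Integral(x/cos(x), x)


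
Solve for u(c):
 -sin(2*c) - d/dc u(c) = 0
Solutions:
 u(c) = C1 + cos(2*c)/2


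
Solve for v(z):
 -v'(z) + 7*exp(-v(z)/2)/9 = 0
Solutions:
 v(z) = 2*log(C1 + 7*z/18)


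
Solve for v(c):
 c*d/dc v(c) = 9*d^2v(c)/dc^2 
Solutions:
 v(c) = C1 + C2*erfi(sqrt(2)*c/6)


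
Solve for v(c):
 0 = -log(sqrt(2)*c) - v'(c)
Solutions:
 v(c) = C1 - c*log(c) - c*log(2)/2 + c


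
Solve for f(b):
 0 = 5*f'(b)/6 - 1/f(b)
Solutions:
 f(b) = -sqrt(C1 + 60*b)/5
 f(b) = sqrt(C1 + 60*b)/5


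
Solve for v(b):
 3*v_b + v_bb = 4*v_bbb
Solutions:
 v(b) = C1 + C2*exp(-3*b/4) + C3*exp(b)


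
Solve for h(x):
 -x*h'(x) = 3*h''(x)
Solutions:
 h(x) = C1 + C2*erf(sqrt(6)*x/6)


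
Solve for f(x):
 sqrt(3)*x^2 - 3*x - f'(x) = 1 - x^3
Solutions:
 f(x) = C1 + x^4/4 + sqrt(3)*x^3/3 - 3*x^2/2 - x


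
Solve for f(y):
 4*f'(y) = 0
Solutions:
 f(y) = C1


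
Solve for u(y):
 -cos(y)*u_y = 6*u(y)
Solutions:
 u(y) = C1*(sin(y)^3 - 3*sin(y)^2 + 3*sin(y) - 1)/(sin(y)^3 + 3*sin(y)^2 + 3*sin(y) + 1)


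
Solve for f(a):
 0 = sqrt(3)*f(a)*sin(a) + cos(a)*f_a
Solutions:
 f(a) = C1*cos(a)^(sqrt(3))


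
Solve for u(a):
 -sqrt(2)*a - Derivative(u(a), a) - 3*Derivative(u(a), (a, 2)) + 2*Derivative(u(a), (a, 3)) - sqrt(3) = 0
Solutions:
 u(a) = C1 + C2*exp(a*(3 - sqrt(17))/4) + C3*exp(a*(3 + sqrt(17))/4) - sqrt(2)*a^2/2 - sqrt(3)*a + 3*sqrt(2)*a


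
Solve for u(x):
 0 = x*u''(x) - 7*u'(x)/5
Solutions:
 u(x) = C1 + C2*x^(12/5)


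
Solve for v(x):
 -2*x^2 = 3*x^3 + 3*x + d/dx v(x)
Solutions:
 v(x) = C1 - 3*x^4/4 - 2*x^3/3 - 3*x^2/2


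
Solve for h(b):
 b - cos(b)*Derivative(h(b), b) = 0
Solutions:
 h(b) = C1 + Integral(b/cos(b), b)


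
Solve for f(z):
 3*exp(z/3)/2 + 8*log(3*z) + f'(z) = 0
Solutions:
 f(z) = C1 - 8*z*log(z) + 8*z*(1 - log(3)) - 9*exp(z/3)/2


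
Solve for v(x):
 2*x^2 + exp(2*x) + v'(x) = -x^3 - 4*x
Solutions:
 v(x) = C1 - x^4/4 - 2*x^3/3 - 2*x^2 - exp(2*x)/2


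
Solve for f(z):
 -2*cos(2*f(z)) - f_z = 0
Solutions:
 f(z) = -asin((C1 + exp(8*z))/(C1 - exp(8*z)))/2 + pi/2
 f(z) = asin((C1 + exp(8*z))/(C1 - exp(8*z)))/2


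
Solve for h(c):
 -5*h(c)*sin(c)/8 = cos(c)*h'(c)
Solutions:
 h(c) = C1*cos(c)^(5/8)


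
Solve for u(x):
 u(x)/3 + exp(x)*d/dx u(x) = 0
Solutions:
 u(x) = C1*exp(exp(-x)/3)


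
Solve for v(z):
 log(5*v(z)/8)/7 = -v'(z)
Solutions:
 -7*Integral(1/(-log(_y) - log(5) + 3*log(2)), (_y, v(z))) = C1 - z


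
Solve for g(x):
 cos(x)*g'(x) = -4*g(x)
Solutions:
 g(x) = C1*(sin(x)^2 - 2*sin(x) + 1)/(sin(x)^2 + 2*sin(x) + 1)


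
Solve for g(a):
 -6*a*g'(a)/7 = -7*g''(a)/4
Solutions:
 g(a) = C1 + C2*erfi(2*sqrt(3)*a/7)


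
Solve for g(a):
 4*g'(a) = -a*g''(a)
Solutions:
 g(a) = C1 + C2/a^3


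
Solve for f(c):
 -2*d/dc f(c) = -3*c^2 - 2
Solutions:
 f(c) = C1 + c^3/2 + c


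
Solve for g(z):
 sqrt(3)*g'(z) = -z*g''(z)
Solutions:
 g(z) = C1 + C2*z^(1 - sqrt(3))


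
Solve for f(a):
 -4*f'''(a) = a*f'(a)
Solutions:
 f(a) = C1 + Integral(C2*airyai(-2^(1/3)*a/2) + C3*airybi(-2^(1/3)*a/2), a)


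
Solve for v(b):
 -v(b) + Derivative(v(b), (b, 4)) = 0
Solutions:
 v(b) = C1*exp(-b) + C2*exp(b) + C3*sin(b) + C4*cos(b)


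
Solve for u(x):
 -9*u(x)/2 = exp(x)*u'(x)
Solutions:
 u(x) = C1*exp(9*exp(-x)/2)


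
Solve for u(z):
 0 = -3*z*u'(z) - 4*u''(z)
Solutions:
 u(z) = C1 + C2*erf(sqrt(6)*z/4)


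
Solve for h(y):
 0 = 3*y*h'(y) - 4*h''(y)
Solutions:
 h(y) = C1 + C2*erfi(sqrt(6)*y/4)


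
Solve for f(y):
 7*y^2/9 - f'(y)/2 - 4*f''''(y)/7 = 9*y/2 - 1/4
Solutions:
 f(y) = C1 + C4*exp(-7^(1/3)*y/2) + 14*y^3/27 - 9*y^2/2 + y/2 + (C2*sin(sqrt(3)*7^(1/3)*y/4) + C3*cos(sqrt(3)*7^(1/3)*y/4))*exp(7^(1/3)*y/4)


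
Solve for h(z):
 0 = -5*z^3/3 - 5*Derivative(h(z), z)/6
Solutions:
 h(z) = C1 - z^4/2


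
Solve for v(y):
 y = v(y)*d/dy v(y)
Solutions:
 v(y) = -sqrt(C1 + y^2)
 v(y) = sqrt(C1 + y^2)


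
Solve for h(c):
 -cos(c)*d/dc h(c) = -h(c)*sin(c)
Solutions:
 h(c) = C1/cos(c)


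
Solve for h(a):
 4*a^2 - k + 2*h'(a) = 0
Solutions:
 h(a) = C1 - 2*a^3/3 + a*k/2


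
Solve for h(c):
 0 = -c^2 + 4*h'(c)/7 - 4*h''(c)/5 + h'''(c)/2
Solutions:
 h(c) = C1 + 7*c^3/12 + 49*c^2/20 + 1519*c/400 + (C2*sin(2*sqrt(154)*c/35) + C3*cos(2*sqrt(154)*c/35))*exp(4*c/5)


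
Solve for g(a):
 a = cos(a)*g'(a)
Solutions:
 g(a) = C1 + Integral(a/cos(a), a)


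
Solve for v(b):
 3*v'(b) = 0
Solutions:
 v(b) = C1


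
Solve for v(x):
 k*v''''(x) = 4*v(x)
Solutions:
 v(x) = C1*exp(-sqrt(2)*x*(1/k)^(1/4)) + C2*exp(sqrt(2)*x*(1/k)^(1/4)) + C3*exp(-sqrt(2)*I*x*(1/k)^(1/4)) + C4*exp(sqrt(2)*I*x*(1/k)^(1/4))


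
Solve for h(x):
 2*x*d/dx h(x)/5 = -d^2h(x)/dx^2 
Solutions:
 h(x) = C1 + C2*erf(sqrt(5)*x/5)


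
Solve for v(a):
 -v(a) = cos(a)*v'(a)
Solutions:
 v(a) = C1*sqrt(sin(a) - 1)/sqrt(sin(a) + 1)


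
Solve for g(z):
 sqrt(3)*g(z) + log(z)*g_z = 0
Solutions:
 g(z) = C1*exp(-sqrt(3)*li(z))


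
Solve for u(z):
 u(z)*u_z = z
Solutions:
 u(z) = -sqrt(C1 + z^2)
 u(z) = sqrt(C1 + z^2)


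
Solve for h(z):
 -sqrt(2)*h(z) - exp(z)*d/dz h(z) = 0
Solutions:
 h(z) = C1*exp(sqrt(2)*exp(-z))


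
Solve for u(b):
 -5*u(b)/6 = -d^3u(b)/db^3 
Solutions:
 u(b) = C3*exp(5^(1/3)*6^(2/3)*b/6) + (C1*sin(2^(2/3)*3^(1/6)*5^(1/3)*b/4) + C2*cos(2^(2/3)*3^(1/6)*5^(1/3)*b/4))*exp(-5^(1/3)*6^(2/3)*b/12)


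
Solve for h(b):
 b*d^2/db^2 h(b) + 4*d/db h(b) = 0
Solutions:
 h(b) = C1 + C2/b^3


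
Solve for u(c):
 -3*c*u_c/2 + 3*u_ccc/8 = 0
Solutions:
 u(c) = C1 + Integral(C2*airyai(2^(2/3)*c) + C3*airybi(2^(2/3)*c), c)


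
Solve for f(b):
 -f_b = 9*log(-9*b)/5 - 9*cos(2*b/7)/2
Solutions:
 f(b) = C1 - 9*b*log(-b)/5 - 18*b*log(3)/5 + 9*b/5 + 63*sin(2*b/7)/4


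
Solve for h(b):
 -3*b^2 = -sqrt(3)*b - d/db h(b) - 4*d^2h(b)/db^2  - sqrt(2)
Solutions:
 h(b) = C1 + C2*exp(-b/4) + b^3 - 12*b^2 - sqrt(3)*b^2/2 - sqrt(2)*b + 4*sqrt(3)*b + 96*b


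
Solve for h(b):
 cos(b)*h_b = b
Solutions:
 h(b) = C1 + Integral(b/cos(b), b)


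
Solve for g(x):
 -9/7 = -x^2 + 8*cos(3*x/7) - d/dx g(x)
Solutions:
 g(x) = C1 - x^3/3 + 9*x/7 + 56*sin(3*x/7)/3


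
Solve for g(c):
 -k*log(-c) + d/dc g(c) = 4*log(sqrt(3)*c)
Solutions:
 g(c) = C1 + c*(k + 4)*log(c) + c*(-k + I*pi*k - 4 + 2*log(3))


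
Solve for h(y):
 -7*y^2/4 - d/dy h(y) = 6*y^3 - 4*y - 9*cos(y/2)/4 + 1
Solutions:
 h(y) = C1 - 3*y^4/2 - 7*y^3/12 + 2*y^2 - y + 9*sin(y/2)/2


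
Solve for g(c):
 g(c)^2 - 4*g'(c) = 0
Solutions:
 g(c) = -4/(C1 + c)


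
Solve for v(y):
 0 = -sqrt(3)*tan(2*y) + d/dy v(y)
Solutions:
 v(y) = C1 - sqrt(3)*log(cos(2*y))/2


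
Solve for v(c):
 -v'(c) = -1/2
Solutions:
 v(c) = C1 + c/2


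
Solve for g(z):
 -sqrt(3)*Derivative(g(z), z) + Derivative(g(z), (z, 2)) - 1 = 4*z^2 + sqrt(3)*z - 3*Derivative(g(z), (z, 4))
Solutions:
 g(z) = C1 + C2*exp(-2^(1/3)*3^(1/6)*z*(-6/(27 + sqrt(741))^(1/3) + 2^(1/3)*3^(2/3)*(27 + sqrt(741))^(1/3))/36)*sin(z*(2*18^(1/3)/(27 + sqrt(741))^(1/3) + 12^(1/3)*(27 + sqrt(741))^(1/3))/12) + C3*exp(-2^(1/3)*3^(1/6)*z*(-6/(27 + sqrt(741))^(1/3) + 2^(1/3)*3^(2/3)*(27 + sqrt(741))^(1/3))/36)*cos(z*(2*18^(1/3)/(27 + sqrt(741))^(1/3) + 12^(1/3)*(27 + sqrt(741))^(1/3))/12) + C4*exp(2^(1/3)*3^(1/6)*z*(-6/(27 + sqrt(741))^(1/3) + 2^(1/3)*3^(2/3)*(27 + sqrt(741))^(1/3))/18) - 4*sqrt(3)*z^3/9 - 11*z^2/6 - 14*sqrt(3)*z/9


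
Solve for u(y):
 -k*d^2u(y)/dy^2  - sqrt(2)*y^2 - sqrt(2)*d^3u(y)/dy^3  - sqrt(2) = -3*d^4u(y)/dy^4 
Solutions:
 u(y) = C1 + C2*y + C3*exp(sqrt(2)*y*(1 - sqrt(6*k + 1))/6) + C4*exp(sqrt(2)*y*(sqrt(6*k + 1) + 1)/6) - sqrt(2)*y^4/(12*k) + sqrt(2)*y^2*(-1/2 - 3/k - 2/k^2)/k + 2*y^3/(3*k^2)


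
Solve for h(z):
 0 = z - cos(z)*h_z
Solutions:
 h(z) = C1 + Integral(z/cos(z), z)


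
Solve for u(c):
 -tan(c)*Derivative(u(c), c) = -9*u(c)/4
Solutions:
 u(c) = C1*sin(c)^(9/4)


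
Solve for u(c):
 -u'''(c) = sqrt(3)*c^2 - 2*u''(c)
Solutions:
 u(c) = C1 + C2*c + C3*exp(2*c) + sqrt(3)*c^4/24 + sqrt(3)*c^3/12 + sqrt(3)*c^2/8


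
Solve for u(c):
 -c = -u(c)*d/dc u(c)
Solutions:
 u(c) = -sqrt(C1 + c^2)
 u(c) = sqrt(C1 + c^2)


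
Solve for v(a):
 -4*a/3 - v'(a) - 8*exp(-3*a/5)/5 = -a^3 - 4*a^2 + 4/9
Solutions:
 v(a) = C1 + a^4/4 + 4*a^3/3 - 2*a^2/3 - 4*a/9 + 8*exp(-3*a/5)/3


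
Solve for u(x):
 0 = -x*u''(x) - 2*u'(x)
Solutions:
 u(x) = C1 + C2/x


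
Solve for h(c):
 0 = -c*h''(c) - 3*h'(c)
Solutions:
 h(c) = C1 + C2/c^2


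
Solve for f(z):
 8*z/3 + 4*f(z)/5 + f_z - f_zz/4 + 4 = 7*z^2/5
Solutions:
 f(z) = C1*exp(2*z*(1 - 3*sqrt(5)/5)) + C2*exp(2*z*(1 + 3*sqrt(5)/5)) + 7*z^2/4 - 185*z/24 + 275/48


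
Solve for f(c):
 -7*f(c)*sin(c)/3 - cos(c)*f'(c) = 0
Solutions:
 f(c) = C1*cos(c)^(7/3)


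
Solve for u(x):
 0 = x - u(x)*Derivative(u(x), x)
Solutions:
 u(x) = -sqrt(C1 + x^2)
 u(x) = sqrt(C1 + x^2)


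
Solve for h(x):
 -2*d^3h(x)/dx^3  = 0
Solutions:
 h(x) = C1 + C2*x + C3*x^2


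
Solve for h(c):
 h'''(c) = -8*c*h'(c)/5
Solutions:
 h(c) = C1 + Integral(C2*airyai(-2*5^(2/3)*c/5) + C3*airybi(-2*5^(2/3)*c/5), c)


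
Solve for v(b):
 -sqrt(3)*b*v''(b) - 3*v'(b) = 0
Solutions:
 v(b) = C1 + C2*b^(1 - sqrt(3))


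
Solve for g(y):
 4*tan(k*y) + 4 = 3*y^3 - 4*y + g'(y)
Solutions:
 g(y) = C1 - 3*y^4/4 + 2*y^2 + 4*y + 4*Piecewise((-log(cos(k*y))/k, Ne(k, 0)), (0, True))


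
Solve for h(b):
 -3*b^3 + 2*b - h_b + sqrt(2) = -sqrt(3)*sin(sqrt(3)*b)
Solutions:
 h(b) = C1 - 3*b^4/4 + b^2 + sqrt(2)*b - cos(sqrt(3)*b)


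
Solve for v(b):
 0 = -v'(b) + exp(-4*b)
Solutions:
 v(b) = C1 - exp(-4*b)/4


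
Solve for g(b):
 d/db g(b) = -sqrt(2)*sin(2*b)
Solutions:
 g(b) = C1 + sqrt(2)*cos(2*b)/2


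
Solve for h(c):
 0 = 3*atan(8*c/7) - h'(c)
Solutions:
 h(c) = C1 + 3*c*atan(8*c/7) - 21*log(64*c^2 + 49)/16


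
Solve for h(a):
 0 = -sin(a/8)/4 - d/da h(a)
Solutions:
 h(a) = C1 + 2*cos(a/8)


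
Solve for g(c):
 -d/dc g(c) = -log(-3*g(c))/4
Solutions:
 -4*Integral(1/(log(-_y) + log(3)), (_y, g(c))) = C1 - c


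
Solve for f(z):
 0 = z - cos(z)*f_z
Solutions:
 f(z) = C1 + Integral(z/cos(z), z)


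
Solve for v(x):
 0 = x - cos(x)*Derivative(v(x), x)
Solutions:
 v(x) = C1 + Integral(x/cos(x), x)


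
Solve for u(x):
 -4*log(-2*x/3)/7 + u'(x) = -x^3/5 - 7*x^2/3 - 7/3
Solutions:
 u(x) = C1 - x^4/20 - 7*x^3/9 + 4*x*log(-x)/7 + x*(-61 - 12*log(3) + 12*log(2))/21


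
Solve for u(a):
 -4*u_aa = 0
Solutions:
 u(a) = C1 + C2*a


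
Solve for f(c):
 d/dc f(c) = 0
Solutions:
 f(c) = C1


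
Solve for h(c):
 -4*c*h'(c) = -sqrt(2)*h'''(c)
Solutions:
 h(c) = C1 + Integral(C2*airyai(sqrt(2)*c) + C3*airybi(sqrt(2)*c), c)


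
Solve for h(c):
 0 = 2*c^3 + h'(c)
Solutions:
 h(c) = C1 - c^4/2


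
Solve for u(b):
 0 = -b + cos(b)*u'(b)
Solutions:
 u(b) = C1 + Integral(b/cos(b), b)


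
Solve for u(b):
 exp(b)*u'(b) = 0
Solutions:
 u(b) = C1


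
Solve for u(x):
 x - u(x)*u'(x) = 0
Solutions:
 u(x) = -sqrt(C1 + x^2)
 u(x) = sqrt(C1 + x^2)


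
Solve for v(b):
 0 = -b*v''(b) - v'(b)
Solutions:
 v(b) = C1 + C2*log(b)


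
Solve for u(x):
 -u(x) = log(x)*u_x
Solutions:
 u(x) = C1*exp(-li(x))


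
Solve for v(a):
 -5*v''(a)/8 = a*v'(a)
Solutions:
 v(a) = C1 + C2*erf(2*sqrt(5)*a/5)


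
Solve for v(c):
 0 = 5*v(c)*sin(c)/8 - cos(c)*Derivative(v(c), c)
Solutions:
 v(c) = C1/cos(c)^(5/8)


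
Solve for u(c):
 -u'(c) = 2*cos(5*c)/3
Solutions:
 u(c) = C1 - 2*sin(5*c)/15


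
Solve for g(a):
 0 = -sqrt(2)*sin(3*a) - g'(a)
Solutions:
 g(a) = C1 + sqrt(2)*cos(3*a)/3


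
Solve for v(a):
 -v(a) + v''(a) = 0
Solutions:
 v(a) = C1*exp(-a) + C2*exp(a)


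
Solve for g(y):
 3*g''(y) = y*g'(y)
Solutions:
 g(y) = C1 + C2*erfi(sqrt(6)*y/6)


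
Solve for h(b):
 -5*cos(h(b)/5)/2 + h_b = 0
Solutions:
 -5*b/2 - 5*log(sin(h(b)/5) - 1)/2 + 5*log(sin(h(b)/5) + 1)/2 = C1


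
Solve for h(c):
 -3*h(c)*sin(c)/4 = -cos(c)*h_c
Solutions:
 h(c) = C1/cos(c)^(3/4)


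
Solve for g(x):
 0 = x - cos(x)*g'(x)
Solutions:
 g(x) = C1 + Integral(x/cos(x), x)


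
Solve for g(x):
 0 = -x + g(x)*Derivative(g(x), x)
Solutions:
 g(x) = -sqrt(C1 + x^2)
 g(x) = sqrt(C1 + x^2)


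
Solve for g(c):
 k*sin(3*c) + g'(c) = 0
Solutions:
 g(c) = C1 + k*cos(3*c)/3


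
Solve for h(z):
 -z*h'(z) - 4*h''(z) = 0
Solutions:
 h(z) = C1 + C2*erf(sqrt(2)*z/4)


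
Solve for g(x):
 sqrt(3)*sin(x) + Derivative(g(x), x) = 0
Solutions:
 g(x) = C1 + sqrt(3)*cos(x)


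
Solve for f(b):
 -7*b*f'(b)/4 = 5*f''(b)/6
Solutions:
 f(b) = C1 + C2*erf(sqrt(105)*b/10)


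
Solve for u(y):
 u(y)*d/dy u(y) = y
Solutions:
 u(y) = -sqrt(C1 + y^2)
 u(y) = sqrt(C1 + y^2)


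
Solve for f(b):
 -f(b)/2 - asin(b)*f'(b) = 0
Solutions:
 f(b) = C1*exp(-Integral(1/asin(b), b)/2)


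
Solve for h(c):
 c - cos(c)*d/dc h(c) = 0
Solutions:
 h(c) = C1 + Integral(c/cos(c), c)


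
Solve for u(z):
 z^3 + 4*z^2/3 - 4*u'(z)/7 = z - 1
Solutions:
 u(z) = C1 + 7*z^4/16 + 7*z^3/9 - 7*z^2/8 + 7*z/4


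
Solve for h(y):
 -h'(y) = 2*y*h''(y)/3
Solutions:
 h(y) = C1 + C2/sqrt(y)


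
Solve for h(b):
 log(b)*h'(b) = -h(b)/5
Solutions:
 h(b) = C1*exp(-li(b)/5)


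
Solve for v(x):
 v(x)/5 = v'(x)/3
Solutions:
 v(x) = C1*exp(3*x/5)


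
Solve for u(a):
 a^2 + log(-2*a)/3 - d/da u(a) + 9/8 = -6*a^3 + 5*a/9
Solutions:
 u(a) = C1 + 3*a^4/2 + a^3/3 - 5*a^2/18 + a*log(-a)/3 + a*(8*log(2) + 19)/24


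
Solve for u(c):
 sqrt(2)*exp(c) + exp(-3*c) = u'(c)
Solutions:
 u(c) = C1 + sqrt(2)*exp(c) - exp(-3*c)/3


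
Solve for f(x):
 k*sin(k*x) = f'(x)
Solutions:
 f(x) = C1 - cos(k*x)


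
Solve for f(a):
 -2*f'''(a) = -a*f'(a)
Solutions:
 f(a) = C1 + Integral(C2*airyai(2^(2/3)*a/2) + C3*airybi(2^(2/3)*a/2), a)


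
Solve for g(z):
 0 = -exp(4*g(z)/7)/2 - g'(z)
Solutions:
 g(z) = 7*log(-(1/(C1 + 2*z))^(1/4)) + 7*log(7)/4
 g(z) = 7*log(1/(C1 + 2*z))/4 + 7*log(7)/4
 g(z) = 7*log(-I*(1/(C1 + 2*z))^(1/4)) + 7*log(7)/4
 g(z) = 7*log(I*(1/(C1 + 2*z))^(1/4)) + 7*log(7)/4


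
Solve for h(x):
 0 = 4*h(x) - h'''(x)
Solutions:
 h(x) = C3*exp(2^(2/3)*x) + (C1*sin(2^(2/3)*sqrt(3)*x/2) + C2*cos(2^(2/3)*sqrt(3)*x/2))*exp(-2^(2/3)*x/2)


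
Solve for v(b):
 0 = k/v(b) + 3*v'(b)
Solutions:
 v(b) = -sqrt(C1 - 6*b*k)/3
 v(b) = sqrt(C1 - 6*b*k)/3


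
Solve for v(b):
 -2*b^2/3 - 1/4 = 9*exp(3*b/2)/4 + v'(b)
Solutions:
 v(b) = C1 - 2*b^3/9 - b/4 - 3*exp(3*b/2)/2


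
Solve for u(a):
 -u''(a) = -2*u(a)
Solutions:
 u(a) = C1*exp(-sqrt(2)*a) + C2*exp(sqrt(2)*a)


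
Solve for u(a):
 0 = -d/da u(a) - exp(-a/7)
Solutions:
 u(a) = C1 + 7*exp(-a/7)


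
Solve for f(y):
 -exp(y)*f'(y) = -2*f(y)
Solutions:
 f(y) = C1*exp(-2*exp(-y))


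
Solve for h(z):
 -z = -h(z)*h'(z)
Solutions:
 h(z) = -sqrt(C1 + z^2)
 h(z) = sqrt(C1 + z^2)


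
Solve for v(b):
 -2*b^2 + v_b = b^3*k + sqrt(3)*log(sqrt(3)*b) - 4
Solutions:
 v(b) = C1 + b^4*k/4 + 2*b^3/3 + sqrt(3)*b*log(b) - 4*b - sqrt(3)*b + sqrt(3)*b*log(3)/2


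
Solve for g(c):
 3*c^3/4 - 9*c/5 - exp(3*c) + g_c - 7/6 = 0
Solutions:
 g(c) = C1 - 3*c^4/16 + 9*c^2/10 + 7*c/6 + exp(3*c)/3


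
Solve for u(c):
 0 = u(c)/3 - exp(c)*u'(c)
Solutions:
 u(c) = C1*exp(-exp(-c)/3)


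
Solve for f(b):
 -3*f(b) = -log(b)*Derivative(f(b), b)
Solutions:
 f(b) = C1*exp(3*li(b))


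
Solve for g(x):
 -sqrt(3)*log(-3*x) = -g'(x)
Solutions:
 g(x) = C1 + sqrt(3)*x*log(-x) + sqrt(3)*x*(-1 + log(3))


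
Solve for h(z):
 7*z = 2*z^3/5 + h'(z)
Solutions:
 h(z) = C1 - z^4/10 + 7*z^2/2


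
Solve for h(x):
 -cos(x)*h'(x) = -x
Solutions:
 h(x) = C1 + Integral(x/cos(x), x)


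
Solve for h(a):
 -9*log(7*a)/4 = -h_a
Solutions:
 h(a) = C1 + 9*a*log(a)/4 - 9*a/4 + 9*a*log(7)/4


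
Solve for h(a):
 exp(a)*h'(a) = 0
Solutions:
 h(a) = C1


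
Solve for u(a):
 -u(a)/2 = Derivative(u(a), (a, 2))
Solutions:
 u(a) = C1*sin(sqrt(2)*a/2) + C2*cos(sqrt(2)*a/2)


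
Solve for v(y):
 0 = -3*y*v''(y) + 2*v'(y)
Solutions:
 v(y) = C1 + C2*y^(5/3)


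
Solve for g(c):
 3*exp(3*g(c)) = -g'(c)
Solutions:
 g(c) = log((-3^(2/3) - 3*3^(1/6)*I)*(1/(C1 + 3*c))^(1/3)/6)
 g(c) = log((-3^(2/3) + 3*3^(1/6)*I)*(1/(C1 + 3*c))^(1/3)/6)
 g(c) = log(1/(C1 + 9*c))/3


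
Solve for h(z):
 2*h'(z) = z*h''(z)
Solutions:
 h(z) = C1 + C2*z^3


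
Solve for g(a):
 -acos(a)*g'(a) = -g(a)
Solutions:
 g(a) = C1*exp(Integral(1/acos(a), a))


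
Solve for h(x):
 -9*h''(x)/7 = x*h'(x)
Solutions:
 h(x) = C1 + C2*erf(sqrt(14)*x/6)


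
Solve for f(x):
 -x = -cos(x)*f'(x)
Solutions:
 f(x) = C1 + Integral(x/cos(x), x)


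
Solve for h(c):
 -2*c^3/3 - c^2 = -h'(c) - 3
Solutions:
 h(c) = C1 + c^4/6 + c^3/3 - 3*c


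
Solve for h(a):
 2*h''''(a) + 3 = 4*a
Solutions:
 h(a) = C1 + C2*a + C3*a^2 + C4*a^3 + a^5/60 - a^4/16


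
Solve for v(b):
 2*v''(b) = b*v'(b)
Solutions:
 v(b) = C1 + C2*erfi(b/2)


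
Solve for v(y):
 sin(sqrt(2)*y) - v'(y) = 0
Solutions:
 v(y) = C1 - sqrt(2)*cos(sqrt(2)*y)/2


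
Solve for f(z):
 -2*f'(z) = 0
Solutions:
 f(z) = C1


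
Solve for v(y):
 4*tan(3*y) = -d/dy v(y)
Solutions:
 v(y) = C1 + 4*log(cos(3*y))/3


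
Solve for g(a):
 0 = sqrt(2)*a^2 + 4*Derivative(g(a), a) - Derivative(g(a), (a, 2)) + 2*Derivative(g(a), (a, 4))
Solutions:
 g(a) = C1 + C2*exp(3^(1/3)*a*(3^(1/3)/(sqrt(1290)/4 + 9)^(1/3) + 2*(sqrt(1290)/4 + 9)^(1/3))/12)*sin(sqrt(3)*a*(-2*(3*sqrt(1290)/4 + 27)^(1/3) + 3/(3*sqrt(1290)/4 + 27)^(1/3))/12) + C3*exp(3^(1/3)*a*(3^(1/3)/(sqrt(1290)/4 + 9)^(1/3) + 2*(sqrt(1290)/4 + 9)^(1/3))/12)*cos(sqrt(3)*a*(-2*(3*sqrt(1290)/4 + 27)^(1/3) + 3/(3*sqrt(1290)/4 + 27)^(1/3))/12) + C4*exp(-3^(1/3)*a*(3^(1/3)/(sqrt(1290)/4 + 9)^(1/3) + 2*(sqrt(1290)/4 + 9)^(1/3))/6) - sqrt(2)*a^3/12 - sqrt(2)*a^2/16 - sqrt(2)*a/32


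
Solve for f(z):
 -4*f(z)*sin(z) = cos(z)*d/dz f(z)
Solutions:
 f(z) = C1*cos(z)^4


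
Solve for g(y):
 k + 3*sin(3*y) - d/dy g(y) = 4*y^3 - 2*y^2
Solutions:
 g(y) = C1 + k*y - y^4 + 2*y^3/3 - cos(3*y)


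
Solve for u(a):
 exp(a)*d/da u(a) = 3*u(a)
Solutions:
 u(a) = C1*exp(-3*exp(-a))


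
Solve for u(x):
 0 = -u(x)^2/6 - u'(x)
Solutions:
 u(x) = 6/(C1 + x)


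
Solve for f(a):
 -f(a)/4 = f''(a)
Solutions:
 f(a) = C1*sin(a/2) + C2*cos(a/2)


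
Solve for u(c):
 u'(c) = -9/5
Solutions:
 u(c) = C1 - 9*c/5


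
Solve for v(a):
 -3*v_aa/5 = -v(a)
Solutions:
 v(a) = C1*exp(-sqrt(15)*a/3) + C2*exp(sqrt(15)*a/3)


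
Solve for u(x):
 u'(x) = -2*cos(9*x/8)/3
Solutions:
 u(x) = C1 - 16*sin(9*x/8)/27


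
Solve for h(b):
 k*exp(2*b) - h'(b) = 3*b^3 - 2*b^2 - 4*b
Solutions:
 h(b) = C1 - 3*b^4/4 + 2*b^3/3 + 2*b^2 + k*exp(2*b)/2


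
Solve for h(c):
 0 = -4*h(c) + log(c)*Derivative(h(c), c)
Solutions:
 h(c) = C1*exp(4*li(c))


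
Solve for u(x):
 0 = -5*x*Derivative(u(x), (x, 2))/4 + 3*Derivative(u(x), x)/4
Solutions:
 u(x) = C1 + C2*x^(8/5)


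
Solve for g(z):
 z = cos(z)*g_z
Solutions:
 g(z) = C1 + Integral(z/cos(z), z)


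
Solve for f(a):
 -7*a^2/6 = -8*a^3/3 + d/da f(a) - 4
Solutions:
 f(a) = C1 + 2*a^4/3 - 7*a^3/18 + 4*a


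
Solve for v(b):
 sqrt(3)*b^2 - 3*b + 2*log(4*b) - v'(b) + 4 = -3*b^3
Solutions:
 v(b) = C1 + 3*b^4/4 + sqrt(3)*b^3/3 - 3*b^2/2 + 2*b*log(b) + 2*b + 4*b*log(2)


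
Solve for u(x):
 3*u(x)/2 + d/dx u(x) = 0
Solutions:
 u(x) = C1*exp(-3*x/2)


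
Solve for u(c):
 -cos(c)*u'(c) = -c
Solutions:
 u(c) = C1 + Integral(c/cos(c), c)


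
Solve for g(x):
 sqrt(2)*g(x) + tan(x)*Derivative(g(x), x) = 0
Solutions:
 g(x) = C1/sin(x)^(sqrt(2))


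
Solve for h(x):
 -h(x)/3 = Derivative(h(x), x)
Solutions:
 h(x) = C1*exp(-x/3)


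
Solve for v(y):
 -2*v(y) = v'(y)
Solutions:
 v(y) = C1*exp(-2*y)


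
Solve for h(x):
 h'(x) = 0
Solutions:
 h(x) = C1


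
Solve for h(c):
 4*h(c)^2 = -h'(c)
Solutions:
 h(c) = 1/(C1 + 4*c)


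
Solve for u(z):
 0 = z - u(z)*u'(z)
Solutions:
 u(z) = -sqrt(C1 + z^2)
 u(z) = sqrt(C1 + z^2)


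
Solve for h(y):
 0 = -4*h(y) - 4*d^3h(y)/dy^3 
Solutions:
 h(y) = C3*exp(-y) + (C1*sin(sqrt(3)*y/2) + C2*cos(sqrt(3)*y/2))*exp(y/2)


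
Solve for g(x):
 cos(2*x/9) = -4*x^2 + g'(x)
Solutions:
 g(x) = C1 + 4*x^3/3 + 9*sin(2*x/9)/2


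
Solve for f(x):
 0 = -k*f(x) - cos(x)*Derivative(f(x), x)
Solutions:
 f(x) = C1*exp(k*(log(sin(x) - 1) - log(sin(x) + 1))/2)


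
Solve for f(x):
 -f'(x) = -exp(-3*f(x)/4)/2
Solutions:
 f(x) = 4*log(C1 + 3*x/8)/3
 f(x) = 4*log((-3^(1/3) - 3^(5/6)*I)*(C1 + x)^(1/3)/4)
 f(x) = 4*log((-3^(1/3) + 3^(5/6)*I)*(C1 + x)^(1/3)/4)


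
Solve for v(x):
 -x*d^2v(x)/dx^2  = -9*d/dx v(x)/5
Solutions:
 v(x) = C1 + C2*x^(14/5)


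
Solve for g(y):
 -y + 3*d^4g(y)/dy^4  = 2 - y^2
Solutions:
 g(y) = C1 + C2*y + C3*y^2 + C4*y^3 - y^6/1080 + y^5/360 + y^4/36


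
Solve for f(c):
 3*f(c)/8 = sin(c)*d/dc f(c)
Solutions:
 f(c) = C1*(cos(c) - 1)^(3/16)/(cos(c) + 1)^(3/16)


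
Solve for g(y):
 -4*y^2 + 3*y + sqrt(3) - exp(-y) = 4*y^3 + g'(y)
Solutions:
 g(y) = C1 - y^4 - 4*y^3/3 + 3*y^2/2 + sqrt(3)*y + exp(-y)


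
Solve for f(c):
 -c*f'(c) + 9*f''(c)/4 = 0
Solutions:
 f(c) = C1 + C2*erfi(sqrt(2)*c/3)


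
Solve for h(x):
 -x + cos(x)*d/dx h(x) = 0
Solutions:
 h(x) = C1 + Integral(x/cos(x), x)


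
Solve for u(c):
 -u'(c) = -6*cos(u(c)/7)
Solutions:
 -6*c - 7*log(sin(u(c)/7) - 1)/2 + 7*log(sin(u(c)/7) + 1)/2 = C1


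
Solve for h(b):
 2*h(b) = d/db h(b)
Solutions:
 h(b) = C1*exp(2*b)


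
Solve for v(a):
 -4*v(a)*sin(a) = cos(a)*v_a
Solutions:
 v(a) = C1*cos(a)^4


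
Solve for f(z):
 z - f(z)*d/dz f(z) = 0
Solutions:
 f(z) = -sqrt(C1 + z^2)
 f(z) = sqrt(C1 + z^2)


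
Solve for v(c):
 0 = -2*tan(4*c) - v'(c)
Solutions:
 v(c) = C1 + log(cos(4*c))/2


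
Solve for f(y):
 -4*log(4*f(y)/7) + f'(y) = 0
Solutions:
 -Integral(1/(log(_y) - log(7) + 2*log(2)), (_y, f(y)))/4 = C1 - y


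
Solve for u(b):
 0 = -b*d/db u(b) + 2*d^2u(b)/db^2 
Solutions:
 u(b) = C1 + C2*erfi(b/2)


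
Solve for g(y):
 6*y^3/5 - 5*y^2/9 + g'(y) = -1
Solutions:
 g(y) = C1 - 3*y^4/10 + 5*y^3/27 - y


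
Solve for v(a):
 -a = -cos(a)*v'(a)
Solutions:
 v(a) = C1 + Integral(a/cos(a), a)


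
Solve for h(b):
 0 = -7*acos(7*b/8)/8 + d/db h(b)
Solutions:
 h(b) = C1 + 7*b*acos(7*b/8)/8 - sqrt(64 - 49*b^2)/8


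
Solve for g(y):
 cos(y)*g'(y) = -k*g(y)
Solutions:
 g(y) = C1*exp(k*(log(sin(y) - 1) - log(sin(y) + 1))/2)


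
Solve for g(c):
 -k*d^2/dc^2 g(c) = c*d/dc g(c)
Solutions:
 g(c) = C1 + C2*sqrt(k)*erf(sqrt(2)*c*sqrt(1/k)/2)


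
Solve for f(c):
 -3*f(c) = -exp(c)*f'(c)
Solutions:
 f(c) = C1*exp(-3*exp(-c))


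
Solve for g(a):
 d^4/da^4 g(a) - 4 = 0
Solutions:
 g(a) = C1 + C2*a + C3*a^2 + C4*a^3 + a^4/6


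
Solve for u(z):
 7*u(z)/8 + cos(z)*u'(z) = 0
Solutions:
 u(z) = C1*(sin(z) - 1)^(7/16)/(sin(z) + 1)^(7/16)


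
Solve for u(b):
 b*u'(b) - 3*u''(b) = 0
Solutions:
 u(b) = C1 + C2*erfi(sqrt(6)*b/6)


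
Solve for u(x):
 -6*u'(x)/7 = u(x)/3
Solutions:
 u(x) = C1*exp(-7*x/18)


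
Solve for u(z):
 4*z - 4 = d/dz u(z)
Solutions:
 u(z) = C1 + 2*z^2 - 4*z


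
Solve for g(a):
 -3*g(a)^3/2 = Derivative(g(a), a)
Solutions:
 g(a) = -sqrt(-1/(C1 - 3*a))
 g(a) = sqrt(-1/(C1 - 3*a))


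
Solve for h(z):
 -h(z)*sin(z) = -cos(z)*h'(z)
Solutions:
 h(z) = C1/cos(z)


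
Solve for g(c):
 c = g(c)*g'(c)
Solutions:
 g(c) = -sqrt(C1 + c^2)
 g(c) = sqrt(C1 + c^2)


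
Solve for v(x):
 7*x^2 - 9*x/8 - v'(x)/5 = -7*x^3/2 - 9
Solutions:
 v(x) = C1 + 35*x^4/8 + 35*x^3/3 - 45*x^2/16 + 45*x


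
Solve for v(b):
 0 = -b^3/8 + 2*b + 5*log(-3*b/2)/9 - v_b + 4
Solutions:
 v(b) = C1 - b^4/32 + b^2 + 5*b*log(-b)/9 + b*(-5*log(2) + 5*log(3) + 31)/9


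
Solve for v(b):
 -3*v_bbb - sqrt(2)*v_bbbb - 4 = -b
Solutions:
 v(b) = C1 + C2*b + C3*b^2 + C4*exp(-3*sqrt(2)*b/2) + b^4/72 + b^3*(-12 - sqrt(2))/54


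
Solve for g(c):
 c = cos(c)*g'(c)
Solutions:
 g(c) = C1 + Integral(c/cos(c), c)


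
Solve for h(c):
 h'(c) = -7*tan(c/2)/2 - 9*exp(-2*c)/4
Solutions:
 h(c) = C1 - 7*log(tan(c/2)^2 + 1)/2 + 9*exp(-2*c)/8


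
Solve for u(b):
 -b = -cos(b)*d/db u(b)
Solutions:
 u(b) = C1 + Integral(b/cos(b), b)


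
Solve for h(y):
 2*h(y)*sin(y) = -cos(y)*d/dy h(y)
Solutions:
 h(y) = C1*cos(y)^2


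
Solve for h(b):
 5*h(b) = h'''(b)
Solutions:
 h(b) = C3*exp(5^(1/3)*b) + (C1*sin(sqrt(3)*5^(1/3)*b/2) + C2*cos(sqrt(3)*5^(1/3)*b/2))*exp(-5^(1/3)*b/2)


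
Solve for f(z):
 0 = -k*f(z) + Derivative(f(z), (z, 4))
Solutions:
 f(z) = C1*exp(-k^(1/4)*z) + C2*exp(k^(1/4)*z) + C3*exp(-I*k^(1/4)*z) + C4*exp(I*k^(1/4)*z)


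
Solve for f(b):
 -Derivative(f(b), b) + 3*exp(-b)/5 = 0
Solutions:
 f(b) = C1 - 3*exp(-b)/5


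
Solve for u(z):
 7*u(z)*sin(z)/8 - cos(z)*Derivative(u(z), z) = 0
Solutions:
 u(z) = C1/cos(z)^(7/8)


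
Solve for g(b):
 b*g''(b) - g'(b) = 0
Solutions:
 g(b) = C1 + C2*b^2


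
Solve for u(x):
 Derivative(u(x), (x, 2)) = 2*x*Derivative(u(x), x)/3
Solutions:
 u(x) = C1 + C2*erfi(sqrt(3)*x/3)


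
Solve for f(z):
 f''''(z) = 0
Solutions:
 f(z) = C1 + C2*z + C3*z^2 + C4*z^3


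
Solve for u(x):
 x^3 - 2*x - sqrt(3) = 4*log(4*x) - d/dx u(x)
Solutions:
 u(x) = C1 - x^4/4 + x^2 + 4*x*log(x) - 4*x + sqrt(3)*x + x*log(256)


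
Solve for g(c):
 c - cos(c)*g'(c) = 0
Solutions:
 g(c) = C1 + Integral(c/cos(c), c)


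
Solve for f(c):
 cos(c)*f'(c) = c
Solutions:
 f(c) = C1 + Integral(c/cos(c), c)


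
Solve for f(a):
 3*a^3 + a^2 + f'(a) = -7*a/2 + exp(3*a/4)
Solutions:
 f(a) = C1 - 3*a^4/4 - a^3/3 - 7*a^2/4 + 4*exp(3*a/4)/3


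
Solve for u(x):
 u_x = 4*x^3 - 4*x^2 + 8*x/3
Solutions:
 u(x) = C1 + x^4 - 4*x^3/3 + 4*x^2/3


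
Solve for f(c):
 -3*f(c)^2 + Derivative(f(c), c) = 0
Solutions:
 f(c) = -1/(C1 + 3*c)


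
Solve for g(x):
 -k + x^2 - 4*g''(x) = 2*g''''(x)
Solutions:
 g(x) = C1 + C2*x + C3*sin(sqrt(2)*x) + C4*cos(sqrt(2)*x) + x^4/48 + x^2*(-k - 1)/8


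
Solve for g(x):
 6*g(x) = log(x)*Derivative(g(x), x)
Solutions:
 g(x) = C1*exp(6*li(x))


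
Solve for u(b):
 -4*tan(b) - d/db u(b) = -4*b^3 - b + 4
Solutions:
 u(b) = C1 + b^4 + b^2/2 - 4*b + 4*log(cos(b))


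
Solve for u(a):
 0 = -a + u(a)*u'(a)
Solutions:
 u(a) = -sqrt(C1 + a^2)
 u(a) = sqrt(C1 + a^2)


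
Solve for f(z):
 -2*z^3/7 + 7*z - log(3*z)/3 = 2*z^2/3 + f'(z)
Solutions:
 f(z) = C1 - z^4/14 - 2*z^3/9 + 7*z^2/2 - z*log(z)/3 - z*log(3)/3 + z/3


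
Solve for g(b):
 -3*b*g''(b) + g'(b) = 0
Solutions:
 g(b) = C1 + C2*b^(4/3)


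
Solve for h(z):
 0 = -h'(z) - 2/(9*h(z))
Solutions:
 h(z) = -sqrt(C1 - 4*z)/3
 h(z) = sqrt(C1 - 4*z)/3


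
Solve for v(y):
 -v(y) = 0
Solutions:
 v(y) = 0


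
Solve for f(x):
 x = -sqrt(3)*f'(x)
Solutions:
 f(x) = C1 - sqrt(3)*x^2/6


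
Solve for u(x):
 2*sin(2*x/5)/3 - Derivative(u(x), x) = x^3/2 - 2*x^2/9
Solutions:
 u(x) = C1 - x^4/8 + 2*x^3/27 - 5*cos(2*x/5)/3


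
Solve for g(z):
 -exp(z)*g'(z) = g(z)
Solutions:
 g(z) = C1*exp(exp(-z))


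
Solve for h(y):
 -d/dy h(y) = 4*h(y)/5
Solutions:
 h(y) = C1*exp(-4*y/5)


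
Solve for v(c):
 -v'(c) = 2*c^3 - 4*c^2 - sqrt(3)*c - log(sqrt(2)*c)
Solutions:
 v(c) = C1 - c^4/2 + 4*c^3/3 + sqrt(3)*c^2/2 + c*log(c) - c + c*log(2)/2


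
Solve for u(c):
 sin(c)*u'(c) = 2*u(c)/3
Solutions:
 u(c) = C1*(cos(c) - 1)^(1/3)/(cos(c) + 1)^(1/3)


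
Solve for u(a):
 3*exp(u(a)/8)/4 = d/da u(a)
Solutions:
 u(a) = 8*log(-1/(C1 + 3*a)) + 40*log(2)


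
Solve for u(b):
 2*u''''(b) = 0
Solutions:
 u(b) = C1 + C2*b + C3*b^2 + C4*b^3


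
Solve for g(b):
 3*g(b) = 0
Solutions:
 g(b) = 0


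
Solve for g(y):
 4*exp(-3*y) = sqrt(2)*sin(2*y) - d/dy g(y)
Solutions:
 g(y) = C1 - sqrt(2)*cos(2*y)/2 + 4*exp(-3*y)/3


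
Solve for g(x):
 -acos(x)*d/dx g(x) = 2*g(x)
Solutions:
 g(x) = C1*exp(-2*Integral(1/acos(x), x))


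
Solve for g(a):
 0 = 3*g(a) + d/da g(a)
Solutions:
 g(a) = C1*exp(-3*a)


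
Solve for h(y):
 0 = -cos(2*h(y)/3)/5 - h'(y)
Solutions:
 y/5 - 3*log(sin(2*h(y)/3) - 1)/4 + 3*log(sin(2*h(y)/3) + 1)/4 = C1


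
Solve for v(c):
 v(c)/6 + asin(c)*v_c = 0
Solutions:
 v(c) = C1*exp(-Integral(1/asin(c), c)/6)


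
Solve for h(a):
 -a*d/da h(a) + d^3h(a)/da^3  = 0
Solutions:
 h(a) = C1 + Integral(C2*airyai(a) + C3*airybi(a), a)


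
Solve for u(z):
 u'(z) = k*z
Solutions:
 u(z) = C1 + k*z^2/2


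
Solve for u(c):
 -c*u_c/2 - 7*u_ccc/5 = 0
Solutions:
 u(c) = C1 + Integral(C2*airyai(-14^(2/3)*5^(1/3)*c/14) + C3*airybi(-14^(2/3)*5^(1/3)*c/14), c)


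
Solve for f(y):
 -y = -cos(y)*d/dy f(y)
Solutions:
 f(y) = C1 + Integral(y/cos(y), y)


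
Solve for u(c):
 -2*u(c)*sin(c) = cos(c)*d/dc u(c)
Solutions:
 u(c) = C1*cos(c)^2
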